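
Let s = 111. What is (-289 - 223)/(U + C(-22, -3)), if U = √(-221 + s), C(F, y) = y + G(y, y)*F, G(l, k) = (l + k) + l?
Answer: -19968/7627 + 512*I*√110/38135 ≈ -2.6181 + 0.14081*I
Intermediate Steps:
G(l, k) = k + 2*l (G(l, k) = (k + l) + l = k + 2*l)
C(F, y) = y + 3*F*y (C(F, y) = y + (y + 2*y)*F = y + (3*y)*F = y + 3*F*y)
U = I*√110 (U = √(-221 + 111) = √(-110) = I*√110 ≈ 10.488*I)
(-289 - 223)/(U + C(-22, -3)) = (-289 - 223)/(I*√110 - 3*(1 + 3*(-22))) = -512/(I*√110 - 3*(1 - 66)) = -512/(I*√110 - 3*(-65)) = -512/(I*√110 + 195) = -512/(195 + I*√110)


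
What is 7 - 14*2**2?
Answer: -49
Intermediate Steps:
7 - 14*2**2 = 7 - 14*4 = 7 - 56 = -49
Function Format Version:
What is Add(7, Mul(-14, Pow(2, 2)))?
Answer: -49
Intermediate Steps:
Add(7, Mul(-14, Pow(2, 2))) = Add(7, Mul(-14, 4)) = Add(7, -56) = -49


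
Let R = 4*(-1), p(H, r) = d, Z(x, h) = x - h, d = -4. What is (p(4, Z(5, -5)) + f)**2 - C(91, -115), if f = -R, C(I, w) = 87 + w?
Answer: 28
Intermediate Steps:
p(H, r) = -4
R = -4
f = 4 (f = -1*(-4) = 4)
(p(4, Z(5, -5)) + f)**2 - C(91, -115) = (-4 + 4)**2 - (87 - 115) = 0**2 - 1*(-28) = 0 + 28 = 28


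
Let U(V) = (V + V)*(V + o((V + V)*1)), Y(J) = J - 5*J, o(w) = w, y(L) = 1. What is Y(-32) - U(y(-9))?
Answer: 122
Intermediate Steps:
Y(J) = -4*J
U(V) = 6*V² (U(V) = (V + V)*(V + (V + V)*1) = (2*V)*(V + (2*V)*1) = (2*V)*(V + 2*V) = (2*V)*(3*V) = 6*V²)
Y(-32) - U(y(-9)) = -4*(-32) - 6*1² = 128 - 6 = 122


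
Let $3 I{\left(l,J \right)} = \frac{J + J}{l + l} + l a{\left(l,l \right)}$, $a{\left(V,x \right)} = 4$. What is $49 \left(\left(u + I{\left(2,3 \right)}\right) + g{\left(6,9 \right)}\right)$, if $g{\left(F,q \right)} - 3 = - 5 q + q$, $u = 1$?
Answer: $- \frac{8477}{6} \approx -1412.8$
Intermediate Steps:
$I{\left(l,J \right)} = \frac{4 l}{3} + \frac{J}{3 l}$ ($I{\left(l,J \right)} = \frac{\frac{J + J}{l + l} + l 4}{3} = \frac{\frac{2 J}{2 l} + 4 l}{3} = \frac{2 J \frac{1}{2 l} + 4 l}{3} = \frac{\frac{J}{l} + 4 l}{3} = \frac{4 l + \frac{J}{l}}{3} = \frac{4 l}{3} + \frac{J}{3 l}$)
$g{\left(F,q \right)} = 3 - 4 q$ ($g{\left(F,q \right)} = 3 + \left(- 5 q + q\right) = 3 - 4 q$)
$49 \left(\left(u + I{\left(2,3 \right)}\right) + g{\left(6,9 \right)}\right) = 49 \left(\left(1 + \frac{3 + 4 \cdot 2^{2}}{3 \cdot 2}\right) + \left(3 - 36\right)\right) = 49 \left(\left(1 + \frac{1}{3} \cdot \frac{1}{2} \left(3 + 4 \cdot 4\right)\right) + \left(3 - 36\right)\right) = 49 \left(\left(1 + \frac{1}{3} \cdot \frac{1}{2} \left(3 + 16\right)\right) - 33\right) = 49 \left(\left(1 + \frac{1}{3} \cdot \frac{1}{2} \cdot 19\right) - 33\right) = 49 \left(\left(1 + \frac{19}{6}\right) - 33\right) = 49 \left(\frac{25}{6} - 33\right) = 49 \left(- \frac{173}{6}\right) = - \frac{8477}{6}$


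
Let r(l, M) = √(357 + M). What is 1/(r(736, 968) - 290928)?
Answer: -290928/84639099859 - 5*√53/84639099859 ≈ -3.4377e-6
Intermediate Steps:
1/(r(736, 968) - 290928) = 1/(√(357 + 968) - 290928) = 1/(√1325 - 290928) = 1/(5*√53 - 290928) = 1/(-290928 + 5*√53)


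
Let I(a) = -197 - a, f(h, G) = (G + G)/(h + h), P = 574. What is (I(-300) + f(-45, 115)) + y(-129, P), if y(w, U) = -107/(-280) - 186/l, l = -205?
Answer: 10511147/103320 ≈ 101.73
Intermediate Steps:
f(h, G) = G/h (f(h, G) = (2*G)/((2*h)) = (2*G)*(1/(2*h)) = G/h)
y(w, U) = 14803/11480 (y(w, U) = -107/(-280) - 186/(-205) = -107*(-1/280) - 186*(-1/205) = 107/280 + 186/205 = 14803/11480)
(I(-300) + f(-45, 115)) + y(-129, P) = ((-197 - 1*(-300)) + 115/(-45)) + 14803/11480 = ((-197 + 300) + 115*(-1/45)) + 14803/11480 = (103 - 23/9) + 14803/11480 = 904/9 + 14803/11480 = 10511147/103320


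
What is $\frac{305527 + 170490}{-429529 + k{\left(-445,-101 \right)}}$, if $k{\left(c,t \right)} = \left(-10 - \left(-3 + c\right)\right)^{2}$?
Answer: $- \frac{476017}{237685} \approx -2.0027$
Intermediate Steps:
$k{\left(c,t \right)} = \left(-7 - c\right)^{2}$
$\frac{305527 + 170490}{-429529 + k{\left(-445,-101 \right)}} = \frac{305527 + 170490}{-429529 + \left(7 - 445\right)^{2}} = \frac{476017}{-429529 + \left(-438\right)^{2}} = \frac{476017}{-429529 + 191844} = \frac{476017}{-237685} = 476017 \left(- \frac{1}{237685}\right) = - \frac{476017}{237685}$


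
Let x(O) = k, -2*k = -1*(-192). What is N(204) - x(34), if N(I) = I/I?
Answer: 97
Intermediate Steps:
k = -96 (k = -(-1)*(-192)/2 = -½*192 = -96)
x(O) = -96
N(I) = 1
N(204) - x(34) = 1 - 1*(-96) = 1 + 96 = 97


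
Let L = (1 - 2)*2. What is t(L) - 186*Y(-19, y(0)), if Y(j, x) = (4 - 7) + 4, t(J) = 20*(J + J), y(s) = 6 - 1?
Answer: -266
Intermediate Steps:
y(s) = 5
L = -2 (L = -1*2 = -2)
t(J) = 40*J (t(J) = 20*(2*J) = 40*J)
Y(j, x) = 1 (Y(j, x) = -3 + 4 = 1)
t(L) - 186*Y(-19, y(0)) = 40*(-2) - 186*1 = -80 - 186 = -266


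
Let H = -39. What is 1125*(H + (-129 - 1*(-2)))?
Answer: -186750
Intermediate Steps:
1125*(H + (-129 - 1*(-2))) = 1125*(-39 + (-129 - 1*(-2))) = 1125*(-39 + (-129 + 2)) = 1125*(-39 - 127) = 1125*(-166) = -186750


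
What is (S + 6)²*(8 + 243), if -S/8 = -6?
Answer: 731916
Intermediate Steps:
S = 48 (S = -8*(-6) = 48)
(S + 6)²*(8 + 243) = (48 + 6)²*(8 + 243) = 54²*251 = 2916*251 = 731916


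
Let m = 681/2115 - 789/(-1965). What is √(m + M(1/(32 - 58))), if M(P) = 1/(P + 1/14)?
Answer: √1177323069/6157 ≈ 5.5729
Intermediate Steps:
M(P) = 1/(1/14 + P) (M(P) = 1/(P + 1/14) = 1/(1/14 + P))
m = 13364/18471 (m = 681*(1/2115) - 789*(-1/1965) = 227/705 + 263/655 = 13364/18471 ≈ 0.72351)
√(m + M(1/(32 - 58))) = √(13364/18471 + 14/(1 + 14/(32 - 58))) = √(13364/18471 + 14/(1 + 14/(-26))) = √(13364/18471 + 14/(1 + 14*(-1/26))) = √(13364/18471 + 14/(1 - 7/13)) = √(13364/18471 + 14/(6/13)) = √(13364/18471 + 14*(13/6)) = √(13364/18471 + 91/3) = √(191217/6157) = √1177323069/6157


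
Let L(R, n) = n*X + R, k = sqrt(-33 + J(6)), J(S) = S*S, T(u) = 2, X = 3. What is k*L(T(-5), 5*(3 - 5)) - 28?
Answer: -28 - 28*sqrt(3) ≈ -76.497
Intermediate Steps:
J(S) = S**2
k = sqrt(3) (k = sqrt(-33 + 6**2) = sqrt(-33 + 36) = sqrt(3) ≈ 1.7320)
L(R, n) = R + 3*n (L(R, n) = n*3 + R = 3*n + R = R + 3*n)
k*L(T(-5), 5*(3 - 5)) - 28 = sqrt(3)*(2 + 3*(5*(3 - 5))) - 28 = sqrt(3)*(2 + 3*(5*(-2))) - 28 = sqrt(3)*(2 + 3*(-10)) - 28 = sqrt(3)*(2 - 30) - 28 = sqrt(3)*(-28) - 28 = -28*sqrt(3) - 28 = -28 - 28*sqrt(3)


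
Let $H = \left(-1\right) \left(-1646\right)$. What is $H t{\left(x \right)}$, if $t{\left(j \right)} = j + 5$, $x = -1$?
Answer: $6584$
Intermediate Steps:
$H = 1646$
$t{\left(j \right)} = 5 + j$
$H t{\left(x \right)} = 1646 \left(5 - 1\right) = 1646 \cdot 4 = 6584$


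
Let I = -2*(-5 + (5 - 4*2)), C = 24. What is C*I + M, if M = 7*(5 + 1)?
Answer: 426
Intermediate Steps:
I = 16 (I = -2*(-5 + (5 - 8)) = -2*(-5 - 3) = -2*(-8) = 16)
M = 42 (M = 7*6 = 42)
C*I + M = 24*16 + 42 = 384 + 42 = 426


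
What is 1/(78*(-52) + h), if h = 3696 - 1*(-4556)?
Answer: 1/4196 ≈ 0.00023832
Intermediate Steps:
h = 8252 (h = 3696 + 4556 = 8252)
1/(78*(-52) + h) = 1/(78*(-52) + 8252) = 1/(-4056 + 8252) = 1/4196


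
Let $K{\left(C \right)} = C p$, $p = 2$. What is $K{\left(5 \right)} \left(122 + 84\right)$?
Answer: $2060$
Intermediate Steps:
$K{\left(C \right)} = 2 C$ ($K{\left(C \right)} = C 2 = 2 C$)
$K{\left(5 \right)} \left(122 + 84\right) = 2 \cdot 5 \left(122 + 84\right) = 10 \cdot 206 = 2060$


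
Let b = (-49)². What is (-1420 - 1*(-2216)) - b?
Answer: -1605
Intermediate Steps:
b = 2401
(-1420 - 1*(-2216)) - b = (-1420 - 1*(-2216)) - 1*2401 = (-1420 + 2216) - 2401 = 796 - 2401 = -1605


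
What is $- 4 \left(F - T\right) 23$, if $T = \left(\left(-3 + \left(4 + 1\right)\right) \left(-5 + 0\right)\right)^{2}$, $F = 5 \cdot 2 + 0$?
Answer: $8280$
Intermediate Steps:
$F = 10$ ($F = 10 + 0 = 10$)
$T = 100$ ($T = \left(\left(-3 + 5\right) \left(-5\right)\right)^{2} = \left(2 \left(-5\right)\right)^{2} = \left(-10\right)^{2} = 100$)
$- 4 \left(F - T\right) 23 = - 4 \left(10 - 100\right) 23 = \left(-4\right) \left(-90\right) 23 = 360 \cdot 23 = 8280$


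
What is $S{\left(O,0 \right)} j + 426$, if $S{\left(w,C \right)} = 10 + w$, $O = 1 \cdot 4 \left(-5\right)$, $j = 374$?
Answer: $-3314$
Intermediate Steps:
$O = -20$ ($O = 4 \left(-5\right) = -20$)
$S{\left(O,0 \right)} j + 426 = \left(10 - 20\right) 374 + 426 = \left(-10\right) 374 + 426 = -3740 + 426 = -3314$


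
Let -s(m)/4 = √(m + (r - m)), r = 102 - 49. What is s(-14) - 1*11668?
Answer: -11668 - 4*√53 ≈ -11697.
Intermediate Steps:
r = 53
s(m) = -4*√53 (s(m) = -4*√(m + (53 - m)) = -4*√53)
s(-14) - 1*11668 = -4*√53 - 1*11668 = -4*√53 - 11668 = -11668 - 4*√53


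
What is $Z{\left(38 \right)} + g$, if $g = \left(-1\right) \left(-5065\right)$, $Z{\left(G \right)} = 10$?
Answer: $5075$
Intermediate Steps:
$g = 5065$
$Z{\left(38 \right)} + g = 10 + 5065 = 5075$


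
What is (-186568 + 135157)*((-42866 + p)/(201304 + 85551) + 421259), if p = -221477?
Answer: -6212504525489922/286855 ≈ -2.1657e+10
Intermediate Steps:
(-186568 + 135157)*((-42866 + p)/(201304 + 85551) + 421259) = (-186568 + 135157)*((-42866 - 221477)/(201304 + 85551) + 421259) = -51411*(-264343/286855 + 421259) = -51411*120839986102/286855 = -6212504525489922/286855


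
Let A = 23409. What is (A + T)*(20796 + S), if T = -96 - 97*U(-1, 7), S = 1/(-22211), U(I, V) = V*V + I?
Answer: 8617667460435/22211 ≈ 3.8799e+8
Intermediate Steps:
U(I, V) = I + V**2 (U(I, V) = V**2 + I = I + V**2)
S = -1/22211 ≈ -4.5023e-5
T = -4752 (T = -96 - 97*(-1 + 7**2) = -96 - 97*(-1 + 49) = -96 - 97*48 = -96 - 4656 = -4752)
(A + T)*(20796 + S) = (23409 - 4752)*(20796 - 1/22211) = 18657*(461899955/22211) = 8617667460435/22211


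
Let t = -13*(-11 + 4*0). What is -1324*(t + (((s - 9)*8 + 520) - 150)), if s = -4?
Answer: -541516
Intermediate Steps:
t = 143 (t = -13*(-11 + 0) = -13*(-11) = 143)
-1324*(t + (((s - 9)*8 + 520) - 150)) = -1324*(143 + (((-4 - 9)*8 + 520) - 150)) = -1324*(143 + ((-13*8 + 520) - 150)) = -1324*(143 + ((-104 + 520) - 150)) = -1324*(143 + (416 - 150)) = -1324*(143 + 266) = -1324*409 = -541516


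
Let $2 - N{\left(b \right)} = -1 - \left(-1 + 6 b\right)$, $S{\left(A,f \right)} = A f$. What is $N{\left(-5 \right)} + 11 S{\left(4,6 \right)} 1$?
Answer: $236$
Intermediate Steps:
$N{\left(b \right)} = 2 + 6 b$ ($N{\left(b \right)} = 2 - \left(-1 - \left(-1 + 6 b\right)\right) = 2 - - 6 b = 2 + 6 b$)
$N{\left(-5 \right)} + 11 S{\left(4,6 \right)} 1 = \left(2 + 6 \left(-5\right)\right) + 11 \cdot 4 \cdot 6 \cdot 1 = \left(2 - 30\right) + 11 \cdot 24 \cdot 1 = -28 + 11 \cdot 24 = -28 + 264 = 236$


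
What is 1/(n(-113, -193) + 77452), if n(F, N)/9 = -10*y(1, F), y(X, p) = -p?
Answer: 1/67282 ≈ 1.4863e-5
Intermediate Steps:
n(F, N) = 90*F (n(F, N) = 9*(-(-10)*F) = 9*(10*F) = 90*F)
1/(n(-113, -193) + 77452) = 1/(90*(-113) + 77452) = 1/(-10170 + 77452) = 1/67282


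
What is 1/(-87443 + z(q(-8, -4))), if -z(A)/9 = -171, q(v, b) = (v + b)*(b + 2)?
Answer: -1/85904 ≈ -1.1641e-5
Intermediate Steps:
q(v, b) = (2 + b)*(b + v) (q(v, b) = (b + v)*(2 + b) = (2 + b)*(b + v))
z(A) = 1539 (z(A) = -9*(-171) = 1539)
1/(-87443 + z(q(-8, -4))) = 1/(-87443 + 1539) = 1/(-85904) = -1/85904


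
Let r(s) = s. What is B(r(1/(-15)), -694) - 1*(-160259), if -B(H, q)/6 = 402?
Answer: 157847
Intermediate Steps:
B(H, q) = -2412 (B(H, q) = -6*402 = -2412)
B(r(1/(-15)), -694) - 1*(-160259) = -2412 - 1*(-160259) = -2412 + 160259 = 157847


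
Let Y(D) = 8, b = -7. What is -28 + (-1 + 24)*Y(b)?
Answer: 156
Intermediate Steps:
-28 + (-1 + 24)*Y(b) = -28 + (-1 + 24)*8 = -28 + 23*8 = -28 + 184 = 156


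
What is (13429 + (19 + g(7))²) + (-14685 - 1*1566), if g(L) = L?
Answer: -2146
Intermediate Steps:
(13429 + (19 + g(7))²) + (-14685 - 1*1566) = (13429 + (19 + 7)²) + (-14685 - 1*1566) = (13429 + 26²) + (-14685 - 1566) = (13429 + 676) - 16251 = 14105 - 16251 = -2146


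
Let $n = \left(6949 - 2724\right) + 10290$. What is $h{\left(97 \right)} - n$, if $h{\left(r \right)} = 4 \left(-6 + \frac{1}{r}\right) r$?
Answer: $-16839$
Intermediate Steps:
$n = 14515$ ($n = 4225 + 10290 = 14515$)
$h{\left(r \right)} = r \left(-24 + \frac{4}{r}\right)$ ($h{\left(r \right)} = \left(-24 + \frac{4}{r}\right) r = r \left(-24 + \frac{4}{r}\right)$)
$h{\left(97 \right)} - n = \left(4 - 2328\right) - 14515 = -2324 - 14515 = -16839$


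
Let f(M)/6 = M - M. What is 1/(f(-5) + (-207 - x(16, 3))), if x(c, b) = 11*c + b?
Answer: -1/386 ≈ -0.0025907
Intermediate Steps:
x(c, b) = b + 11*c
f(M) = 0 (f(M) = 6*(M - M) = 6*0 = 0)
1/(f(-5) + (-207 - x(16, 3))) = 1/(0 + (-207 - (3 + 11*16))) = 1/(0 + (-207 - (3 + 176))) = 1/(0 + (-207 - 1*179)) = 1/(0 + (-207 - 179)) = 1/(0 - 386) = 1/(-386) = -1/386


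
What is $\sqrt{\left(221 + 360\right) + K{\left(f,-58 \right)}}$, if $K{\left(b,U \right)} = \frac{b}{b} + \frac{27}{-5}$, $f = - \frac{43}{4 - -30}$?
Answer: $\frac{31 \sqrt{15}}{5} \approx 24.013$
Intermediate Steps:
$f = - \frac{43}{34}$ ($f = - \frac{43}{4 + 30} = - \frac{43}{34} \approx -1.2647$)
$K{\left(b,U \right)} = - \frac{22}{5}$ ($K{\left(b,U \right)} = 1 + 27 \left(- \frac{1}{5}\right) = 1 - \frac{27}{5} = - \frac{22}{5}$)
$\sqrt{\left(221 + 360\right) + K{\left(f,-58 \right)}} = \sqrt{\left(221 + 360\right) - \frac{22}{5}} = \sqrt{581 - \frac{22}{5}} = \sqrt{\frac{2883}{5}} = \frac{31 \sqrt{15}}{5}$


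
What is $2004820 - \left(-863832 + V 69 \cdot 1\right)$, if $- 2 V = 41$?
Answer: $\frac{5740133}{2} \approx 2.8701 \cdot 10^{6}$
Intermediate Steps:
$V = - \frac{41}{2}$ ($V = \left(- \frac{1}{2}\right) 41 = - \frac{41}{2} \approx -20.5$)
$2004820 - \left(-863832 + V 69 \cdot 1\right) = 2004820 - \left(-863832 + \left(- \frac{41}{2}\right) 69 \cdot 1\right) = 2004820 - \left(-863832 - \frac{2829}{2}\right) = 2004820 - - \frac{1730493}{2} = 2004820 + \frac{1730493}{2} = \frac{5740133}{2}$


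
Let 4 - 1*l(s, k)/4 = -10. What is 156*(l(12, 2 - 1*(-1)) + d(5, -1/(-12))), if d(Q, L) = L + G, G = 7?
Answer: 9841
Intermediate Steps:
l(s, k) = 56 (l(s, k) = 16 - 4*(-10) = 16 + 40 = 56)
d(Q, L) = 7 + L (d(Q, L) = L + 7 = 7 + L)
156*(l(12, 2 - 1*(-1)) + d(5, -1/(-12))) = 156*(56 + (7 - 1/(-12))) = 156*(56 + (7 - 1*(-1/12))) = 156*(56 + (7 + 1/12)) = 156*(56 + 85/12) = 156*(757/12) = 9841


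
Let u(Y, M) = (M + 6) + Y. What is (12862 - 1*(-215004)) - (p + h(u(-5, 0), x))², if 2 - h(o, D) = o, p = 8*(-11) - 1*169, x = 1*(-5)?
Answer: 162330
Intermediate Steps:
u(Y, M) = 6 + M + Y (u(Y, M) = (6 + M) + Y = 6 + M + Y)
x = -5
p = -257 (p = -88 - 169 = -257)
h(o, D) = 2 - o
(12862 - 1*(-215004)) - (p + h(u(-5, 0), x))² = (12862 - 1*(-215004)) - (-257 + (2 - (6 + 0 - 5)))² = (12862 + 215004) - (-257 + (2 - 1*1))² = 227866 - (-257 + (2 - 1))² = 227866 - (-257 + 1)² = 227866 - 1*(-256)² = 227866 - 1*65536 = 227866 - 65536 = 162330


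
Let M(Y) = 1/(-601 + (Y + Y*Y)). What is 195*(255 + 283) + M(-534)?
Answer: 29796643111/284021 ≈ 1.0491e+5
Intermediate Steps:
M(Y) = 1/(-601 + Y + Y**2) (M(Y) = 1/(-601 + (Y + Y**2)) = 1/(-601 + Y + Y**2))
195*(255 + 283) + M(-534) = 195*(255 + 283) + 1/(-601 - 534 + (-534)**2) = 195*538 + 1/(-601 - 534 + 285156) = 104910 + 1/284021 = 29796643111/284021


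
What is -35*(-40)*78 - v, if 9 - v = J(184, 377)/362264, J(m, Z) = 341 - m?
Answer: 39555968581/362264 ≈ 1.0919e+5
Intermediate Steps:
v = 3260219/362264 (v = 9 - (341 - 1*184)/362264 = 9 - (341 - 184)/362264 = 9 - 157/362264 = 3260219/362264 ≈ 8.9996)
-35*(-40)*78 - v = -35*(-40)*78 - 1*3260219/362264 = 1400*78 - 3260219/362264 = 109200 - 3260219/362264 = 39555968581/362264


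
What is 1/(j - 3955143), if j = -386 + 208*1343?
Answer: -1/3676185 ≈ -2.7202e-7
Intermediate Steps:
j = 278958 (j = -386 + 279344 = 278958)
1/(j - 3955143) = 1/(278958 - 3955143) = 1/(-3676185) = -1/3676185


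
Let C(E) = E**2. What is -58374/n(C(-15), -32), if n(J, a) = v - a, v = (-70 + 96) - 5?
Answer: -58374/53 ≈ -1101.4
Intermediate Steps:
v = 21 (v = 26 - 5 = 21)
n(J, a) = 21 - a
-58374/n(C(-15), -32) = -58374/(21 - 1*(-32)) = -58374/(21 + 32) = -58374/53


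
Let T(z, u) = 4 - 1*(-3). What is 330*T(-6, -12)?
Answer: 2310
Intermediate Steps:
T(z, u) = 7 (T(z, u) = 4 + 3 = 7)
330*T(-6, -12) = 330*7 = 2310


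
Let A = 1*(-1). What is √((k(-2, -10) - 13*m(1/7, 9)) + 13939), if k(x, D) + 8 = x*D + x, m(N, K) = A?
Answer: √13962 ≈ 118.16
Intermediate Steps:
A = -1
m(N, K) = -1
k(x, D) = -8 + x + D*x (k(x, D) = -8 + (x*D + x) = -8 + (D*x + x) = -8 + (x + D*x) = -8 + x + D*x)
√((k(-2, -10) - 13*m(1/7, 9)) + 13939) = √(((-8 - 2 - 10*(-2)) - 13*(-1)) + 13939) = √(((-8 - 2 + 20) + 13) + 13939) = √((10 + 13) + 13939) = √(23 + 13939) = √13962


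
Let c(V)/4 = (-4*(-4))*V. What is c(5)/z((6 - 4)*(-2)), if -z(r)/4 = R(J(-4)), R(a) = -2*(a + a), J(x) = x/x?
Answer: 20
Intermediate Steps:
c(V) = 64*V (c(V) = 4*((-4*(-4))*V) = 4*(16*V) = 64*V)
J(x) = 1
R(a) = -4*a
z(r) = 16 (z(r) = -(-16) = -4*(-4) = 16)
c(5)/z((6 - 4)*(-2)) = (64*5)/16 = 320*(1/16) = 20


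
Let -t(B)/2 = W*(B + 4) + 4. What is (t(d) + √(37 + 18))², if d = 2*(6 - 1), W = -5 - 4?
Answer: (244 + √55)² ≈ 63210.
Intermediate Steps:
W = -9
d = 10 (d = 2*5 = 10)
t(B) = 64 + 18*B (t(B) = -2*(-9*(B + 4) + 4) = -2*(-9*(4 + B) + 4) = -2*((-36 - 9*B) + 4) = -2*(-32 - 9*B) = 64 + 18*B)
(t(d) + √(37 + 18))² = ((64 + 18*10) + √(37 + 18))² = ((64 + 180) + √55)² = (244 + √55)²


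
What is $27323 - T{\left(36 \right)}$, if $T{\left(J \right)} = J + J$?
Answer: $27251$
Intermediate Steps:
$T{\left(J \right)} = 2 J$
$27323 - T{\left(36 \right)} = 27323 - 2 \cdot 36 = 27323 - 72 = 27251$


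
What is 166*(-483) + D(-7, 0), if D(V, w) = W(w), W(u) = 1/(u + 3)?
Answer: -240533/3 ≈ -80178.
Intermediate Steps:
W(u) = 1/(3 + u)
D(V, w) = 1/(3 + w)
166*(-483) + D(-7, 0) = 166*(-483) + 1/(3 + 0) = -80178 + 1/3 = -80178 + ⅓ = -240533/3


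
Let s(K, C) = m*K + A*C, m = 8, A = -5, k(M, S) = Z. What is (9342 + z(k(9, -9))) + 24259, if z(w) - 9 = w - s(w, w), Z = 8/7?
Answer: 235254/7 ≈ 33608.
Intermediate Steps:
Z = 8/7 (Z = 8*(⅐) = 8/7 ≈ 1.1429)
k(M, S) = 8/7
s(K, C) = -5*C + 8*K (s(K, C) = 8*K - 5*C = -5*C + 8*K)
z(w) = 9 - 2*w (z(w) = 9 + (w - (-5*w + 8*w)) = 9 + (w - 3*w) = 9 - 2*w)
(9342 + z(k(9, -9))) + 24259 = (9342 + (9 - 2*8/7)) + 24259 = (9342 + (9 - 16/7)) + 24259 = (9342 + 47/7) + 24259 = 65441/7 + 24259 = 235254/7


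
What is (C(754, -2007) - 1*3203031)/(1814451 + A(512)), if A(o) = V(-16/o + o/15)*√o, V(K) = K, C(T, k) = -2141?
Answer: -2617032393257400/1481504326186289 + 786981907020*√2/1481504326186289 ≈ -1.7657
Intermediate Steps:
A(o) = √o*(-16/o + o/15) (A(o) = (-16/o + o/15)*√o = √o*(-16/o + o/15))
(C(754, -2007) - 1*3203031)/(1814451 + A(512)) = (-2141 - 1*3203031)/(1814451 + (-240 + 512²)/(15*√512)) = (-2141 - 3203031)/(1814451 + (√2/32)*(-240 + 262144)/15) = -3205172/(1814451 + (1/15)*(√2/32)*261904) = -3205172/(1814451 + 16369*√2/30)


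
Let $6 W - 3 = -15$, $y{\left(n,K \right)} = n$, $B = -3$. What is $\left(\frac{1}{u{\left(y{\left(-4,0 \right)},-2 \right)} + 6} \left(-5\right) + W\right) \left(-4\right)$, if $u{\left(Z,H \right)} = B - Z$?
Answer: $\frac{76}{7} \approx 10.857$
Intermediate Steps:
$u{\left(Z,H \right)} = -3 - Z$
$W = -2$ ($W = \frac{1}{2} + \frac{1}{6} \left(-15\right) = \frac{1}{2} - \frac{5}{2} = -2$)
$\left(\frac{1}{u{\left(y{\left(-4,0 \right)},-2 \right)} + 6} \left(-5\right) + W\right) \left(-4\right) = \left(\frac{1}{\left(-3 - -4\right) + 6} \left(-5\right) - 2\right) \left(-4\right) = \left(\frac{1}{\left(-3 + 4\right) + 6} \left(-5\right) - 2\right) \left(-4\right) = \left(\frac{1}{1 + 6} \left(-5\right) - 2\right) \left(-4\right) = \left(\frac{1}{7} \left(-5\right) - 2\right) \left(-4\right) = \left(- \frac{5}{7} - 2\right) \left(-4\right) = \left(- \frac{19}{7}\right) \left(-4\right) = \frac{76}{7}$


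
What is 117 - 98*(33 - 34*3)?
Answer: 6879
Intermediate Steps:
117 - 98*(33 - 34*3) = 117 - 98*(33 - 1*102) = 117 - 98*(33 - 102) = 117 - 98*(-69) = 117 + 6762 = 6879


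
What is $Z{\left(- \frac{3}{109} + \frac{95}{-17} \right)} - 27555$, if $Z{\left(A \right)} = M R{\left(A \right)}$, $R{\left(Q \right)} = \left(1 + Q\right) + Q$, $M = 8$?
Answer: $- \frac{51211087}{1853} \approx -27637.0$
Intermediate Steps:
$R{\left(Q \right)} = 1 + 2 Q$
$Z{\left(A \right)} = 8 + 16 A$ ($Z{\left(A \right)} = 8 \left(1 + 2 A\right) = 8 + 16 A$)
$Z{\left(- \frac{3}{109} + \frac{95}{-17} \right)} - 27555 = \left(8 + 16 \left(- \frac{3}{109} + \frac{95}{-17}\right)\right) - 27555 = \left(8 + 16 \left(\left(-3\right) \frac{1}{109} + 95 \left(- \frac{1}{17}\right)\right)\right) - 27555 = \left(8 + 16 \left(- \frac{3}{109} - \frac{95}{17}\right)\right) - 27555 = \left(8 + 16 \left(- \frac{10406}{1853}\right)\right) - 27555 = \left(8 - \frac{166496}{1853}\right) - 27555 = - \frac{151672}{1853} - 27555 = - \frac{51211087}{1853}$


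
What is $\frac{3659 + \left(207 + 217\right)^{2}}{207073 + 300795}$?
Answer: $\frac{183435}{507868} \approx 0.36119$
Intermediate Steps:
$\frac{3659 + \left(207 + 217\right)^{2}}{207073 + 300795} = \frac{3659 + 424^{2}}{507868} = \left(3659 + 179776\right) \frac{1}{507868} = 183435 \cdot \frac{1}{507868} = \frac{183435}{507868}$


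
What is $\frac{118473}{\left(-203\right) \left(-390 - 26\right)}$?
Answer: $\frac{118473}{84448} \approx 1.4029$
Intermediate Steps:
$\frac{118473}{\left(-203\right) \left(-390 - 26\right)} = \frac{118473}{\left(-203\right) \left(-416\right)} = \frac{118473}{84448}$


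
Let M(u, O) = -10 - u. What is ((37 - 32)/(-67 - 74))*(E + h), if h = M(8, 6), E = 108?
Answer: -150/47 ≈ -3.1915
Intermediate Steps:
h = -18 (h = -10 - 1*8 = -10 - 8 = -18)
((37 - 32)/(-67 - 74))*(E + h) = ((37 - 32)/(-67 - 74))*(108 - 18) = (5/(-141))*90 = (5*(-1/141))*90 = -5/141*90 = -150/47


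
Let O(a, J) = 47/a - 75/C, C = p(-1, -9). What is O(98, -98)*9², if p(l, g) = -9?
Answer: 69957/98 ≈ 713.85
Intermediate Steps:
C = -9
O(a, J) = 25/3 + 47/a (O(a, J) = 47/a - 75/(-9) = 47/a - 75*(-⅑) = 47/a + 25/3 = 25/3 + 47/a)
O(98, -98)*9² = (25/3 + 47/98)*9² = (25/3 + 47*(1/98))*81 = (25/3 + 47/98)*81 = (2591/294)*81 = 69957/98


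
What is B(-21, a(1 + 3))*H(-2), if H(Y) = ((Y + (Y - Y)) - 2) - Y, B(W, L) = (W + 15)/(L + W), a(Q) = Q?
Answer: -12/17 ≈ -0.70588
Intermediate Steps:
B(W, L) = (15 + W)/(L + W)
H(Y) = -2 (H(Y) = ((Y + 0) - 2) - Y = (Y - 2) - Y = (-2 + Y) - Y = -2)
B(-21, a(1 + 3))*H(-2) = ((15 - 21)/((1 + 3) - 21))*(-2) = (-6/(4 - 21))*(-2) = (-6/(-17))*(-2) = -1/17*(-6)*(-2) = (6/17)*(-2) = -12/17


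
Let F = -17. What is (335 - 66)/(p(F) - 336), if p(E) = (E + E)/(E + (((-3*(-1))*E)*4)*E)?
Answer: -54607/68210 ≈ -0.80057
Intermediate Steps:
p(E) = 2*E/(E + 12*E**2) (p(E) = (2*E)/(E + ((3*E)*4)*E) = (2*E)/(E + (12*E)*E) = (2*E)/(E + 12*E**2) = 2*E/(E + 12*E**2))
(335 - 66)/(p(F) - 336) = (335 - 66)/(2/(1 + 12*(-17)) - 336) = 269/(2/(1 - 204) - 336) = 269/(2/(-203) - 336) = 269/(2*(-1/203) - 336) = 269/(-2/203 - 336) = 269/(-68210/203) = 269*(-203/68210) = -54607/68210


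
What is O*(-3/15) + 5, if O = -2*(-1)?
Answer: 23/5 ≈ 4.6000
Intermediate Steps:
O = 2
O*(-3/15) + 5 = 2*(-3/15) + 5 = 2*(-3*1/15) + 5 = 2*(-⅕) + 5 = -⅖ + 5 = 23/5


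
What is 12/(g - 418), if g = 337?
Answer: -4/27 ≈ -0.14815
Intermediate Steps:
12/(g - 418) = 12/(337 - 418) = 12/(-81) = 12*(-1/81) = -4/27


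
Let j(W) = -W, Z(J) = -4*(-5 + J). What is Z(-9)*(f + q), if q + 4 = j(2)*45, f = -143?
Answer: -13272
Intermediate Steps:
Z(J) = 20 - 4*J
q = -94 (q = -4 - 1*2*45 = -4 - 2*45 = -4 - 90 = -94)
Z(-9)*(f + q) = (20 - 4*(-9))*(-143 - 94) = (20 + 36)*(-237) = 56*(-237) = -13272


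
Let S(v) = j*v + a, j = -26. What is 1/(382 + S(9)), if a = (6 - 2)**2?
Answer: 1/164 ≈ 0.0060976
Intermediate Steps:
a = 16 (a = 4**2 = 16)
S(v) = 16 - 26*v (S(v) = -26*v + 16 = 16 - 26*v)
1/(382 + S(9)) = 1/(382 + (16 - 26*9)) = 1/(382 + (16 - 234)) = 1/(382 - 218) = 1/164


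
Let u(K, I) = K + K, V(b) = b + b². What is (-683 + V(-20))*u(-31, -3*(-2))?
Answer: 18786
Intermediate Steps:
u(K, I) = 2*K
(-683 + V(-20))*u(-31, -3*(-2)) = (-683 - 20*(1 - 20))*(2*(-31)) = (-683 - 20*(-19))*(-62) = (-683 + 380)*(-62) = -303*(-62) = 18786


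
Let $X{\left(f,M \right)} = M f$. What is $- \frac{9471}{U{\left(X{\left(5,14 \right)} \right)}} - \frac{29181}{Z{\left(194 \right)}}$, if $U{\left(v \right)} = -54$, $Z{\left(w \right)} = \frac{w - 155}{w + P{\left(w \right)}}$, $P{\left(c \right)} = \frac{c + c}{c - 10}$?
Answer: $- \frac{394390730}{2691} \approx -1.4656 \cdot 10^{5}$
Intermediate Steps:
$P{\left(c \right)} = \frac{2 c}{-10 + c}$
$Z{\left(w \right)} = \frac{-155 + w}{w + \frac{2 w}{-10 + w}}$ ($Z{\left(w \right)} = \frac{w - 155}{w + \frac{2 w}{-10 + w}} = \frac{-155 + w}{w + \frac{2 w}{-10 + w}}$)
$- \frac{9471}{U{\left(X{\left(5,14 \right)} \right)}} - \frac{29181}{Z{\left(194 \right)}} = - \frac{9471}{-54} - \frac{29181}{\frac{1}{194} \frac{1}{-8 + 194} \left(-155 + 194\right) \left(-10 + 194\right)} = \left(-9471\right) \left(- \frac{1}{54}\right) - \frac{29181}{\frac{1}{194} \cdot \frac{1}{186} \cdot 39 \cdot 184} = \frac{3157}{18} - \frac{29181}{\frac{1}{194} \cdot \frac{1}{186} \cdot 39 \cdot 184} = \frac{3157}{18} - \frac{29181}{\frac{598}{3007}} = \frac{3157}{18} - \frac{87747267}{598} = - \frac{394390730}{2691}$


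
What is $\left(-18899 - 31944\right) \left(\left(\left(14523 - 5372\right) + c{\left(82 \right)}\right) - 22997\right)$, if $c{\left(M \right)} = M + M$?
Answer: $695633926$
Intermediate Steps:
$c{\left(M \right)} = 2 M$
$\left(-18899 - 31944\right) \left(\left(\left(14523 - 5372\right) + c{\left(82 \right)}\right) - 22997\right) = \left(-18899 - 31944\right) \left(\left(\left(14523 - 5372\right) + 2 \cdot 82\right) - 22997\right) = - 50843 \left(\left(9151 + 164\right) - 22997\right) = - 50843 \left(9315 - 22997\right) = \left(-50843\right) \left(-13682\right) = 695633926$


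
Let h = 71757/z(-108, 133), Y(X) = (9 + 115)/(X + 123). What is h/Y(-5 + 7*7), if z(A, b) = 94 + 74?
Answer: 570639/992 ≈ 575.24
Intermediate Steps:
z(A, b) = 168
Y(X) = 124/(123 + X)
h = 3417/8 (h = 71757/168 = 71757*(1/168) = 3417/8 ≈ 427.13)
h/Y(-5 + 7*7) = 3417/(8*((124/(123 + (-5 + 7*7))))) = 3417/(8*((124/(123 + (-5 + 49))))) = 3417/(8*((124/(123 + 44)))) = 3417/(8*((124/167))) = 3417/(8*((124*(1/167)))) = 3417/(8*(124/167)) = (3417/8)*(167/124) = 570639/992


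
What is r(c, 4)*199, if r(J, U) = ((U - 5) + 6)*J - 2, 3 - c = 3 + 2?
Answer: -2388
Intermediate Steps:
c = -2 (c = 3 - (3 + 2) = 3 - 1*5 = 3 - 5 = -2)
r(J, U) = -2 + J*(1 + U) (r(J, U) = ((-5 + U) + 6)*J - 2 = (1 + U)*J - 2 = J*(1 + U) - 2 = -2 + J*(1 + U))
r(c, 4)*199 = (-2 - 2 - 2*4)*199 = (-2 - 2 - 8)*199 = -12*199 = -2388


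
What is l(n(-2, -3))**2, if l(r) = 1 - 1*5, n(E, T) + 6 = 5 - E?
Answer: 16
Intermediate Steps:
n(E, T) = -1 - E (n(E, T) = -6 + (5 - E) = -1 - E)
l(r) = -4 (l(r) = 1 - 5 = -4)
l(n(-2, -3))**2 = (-4)**2 = 16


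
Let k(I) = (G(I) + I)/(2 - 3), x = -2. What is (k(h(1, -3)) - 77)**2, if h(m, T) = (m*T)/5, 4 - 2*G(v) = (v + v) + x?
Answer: 6400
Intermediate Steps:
G(v) = 3 - v (G(v) = 2 - ((v + v) - 2)/2 = 2 - (2*v - 2)/2 = 2 - (-2 + 2*v)/2 = 2 + (1 - v) = 3 - v)
h(m, T) = T*m/5 (h(m, T) = (T*m)*(1/5) = T*m/5)
k(I) = -3 (k(I) = ((3 - I) + I)/(2 - 3) = 3/(-1) = 3*(-1) = -3)
(k(h(1, -3)) - 77)**2 = (-3 - 77)**2 = (-80)**2 = 6400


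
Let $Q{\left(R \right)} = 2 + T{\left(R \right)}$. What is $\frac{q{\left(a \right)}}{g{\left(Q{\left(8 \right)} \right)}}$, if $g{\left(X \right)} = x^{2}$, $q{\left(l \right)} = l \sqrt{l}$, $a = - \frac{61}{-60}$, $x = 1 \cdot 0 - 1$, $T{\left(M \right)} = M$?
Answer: $\frac{61 \sqrt{915}}{1800} \approx 1.0251$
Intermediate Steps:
$x = -1$ ($x = 0 - 1 = -1$)
$Q{\left(R \right)} = 2 + R$
$a = \frac{61}{60}$ ($a = \left(-61\right) \left(- \frac{1}{60}\right) = \frac{61}{60} \approx 1.0167$)
$q{\left(l \right)} = l^{\frac{3}{2}}$
$g{\left(X \right)} = 1$ ($g{\left(X \right)} = \left(-1\right)^{2} = 1$)
$\frac{q{\left(a \right)}}{g{\left(Q{\left(8 \right)} \right)}} = \frac{\left(\frac{61}{60}\right)^{\frac{3}{2}}}{1} = \frac{61 \sqrt{915}}{1800} \cdot 1 = \frac{61 \sqrt{915}}{1800}$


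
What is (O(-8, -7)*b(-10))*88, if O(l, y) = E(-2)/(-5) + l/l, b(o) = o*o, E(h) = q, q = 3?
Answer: 3520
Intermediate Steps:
E(h) = 3
b(o) = o**2
O(l, y) = 2/5 (O(l, y) = 3/(-5) + l/l = 3*(-1/5) + 1 = -3/5 + 1 = 2/5)
(O(-8, -7)*b(-10))*88 = ((2/5)*(-10)**2)*88 = ((2/5)*100)*88 = 40*88 = 3520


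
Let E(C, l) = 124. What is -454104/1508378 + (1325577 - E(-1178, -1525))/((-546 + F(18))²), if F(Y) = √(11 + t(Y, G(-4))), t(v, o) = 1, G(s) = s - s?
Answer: 5788418541045803/1396286578422588 + 120616223*√3/3702749784 ≈ 4.2020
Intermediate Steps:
G(s) = 0
F(Y) = 2*√3 (F(Y) = √(11 + 1) = √12 = 2*√3)
-454104/1508378 + (1325577 - E(-1178, -1525))/((-546 + F(18))²) = -454104/1508378 + (1325577 - 1*124)/((-546 + 2*√3)²) = -454104*1/1508378 + (1325577 - 124)/(-546 + 2*√3)² = -227052/754189 + 1325453/(-546 + 2*√3)²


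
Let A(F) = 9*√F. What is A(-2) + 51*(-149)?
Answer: -7599 + 9*I*√2 ≈ -7599.0 + 12.728*I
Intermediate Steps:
A(-2) + 51*(-149) = 9*√(-2) + 51*(-149) = 9*(I*√2) - 7599 = 9*I*√2 - 7599 = -7599 + 9*I*√2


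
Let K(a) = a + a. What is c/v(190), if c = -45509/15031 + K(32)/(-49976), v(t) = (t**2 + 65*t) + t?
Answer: -14969209/240380561920 ≈ -6.2273e-5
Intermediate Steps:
K(a) = 2*a
v(t) = t**2 + 66*t
c = -284414971/93898657 (c = -45509/15031 + (2*32)/(-49976) = -45509*1/15031 + 64*(-1/49976) = -45509/15031 - 8/6247 = -284414971/93898657 ≈ -3.0290)
c/v(190) = -284414971*1/(190*(66 + 190))/93898657 = -284414971/(93898657*(190*256)) = -284414971/93898657/48640 = -284414971/93898657*1/48640 = -14969209/240380561920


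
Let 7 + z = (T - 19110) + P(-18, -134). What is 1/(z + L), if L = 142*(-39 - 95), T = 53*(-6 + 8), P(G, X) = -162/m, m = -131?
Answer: -131/4982947 ≈ -2.6290e-5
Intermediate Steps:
P(G, X) = 162/131 (P(G, X) = -162/(-131) = -162*(-1/131) = 162/131)
T = 106 (T = 53*2 = 106)
L = -19028 (L = 142*(-134) = -19028)
z = -2490279/131 (z = -7 + ((106 - 19110) + 162/131) = -7 + (-19004 + 162/131) = -7 - 2489362/131 = -2490279/131 ≈ -19010.)
1/(z + L) = 1/(-2490279/131 - 19028) = 1/(-4982947/131) = -131/4982947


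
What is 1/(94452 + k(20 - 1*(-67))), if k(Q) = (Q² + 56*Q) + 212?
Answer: 1/107105 ≈ 9.3366e-6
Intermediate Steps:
k(Q) = 212 + Q² + 56*Q
1/(94452 + k(20 - 1*(-67))) = 1/(94452 + (212 + (20 - 1*(-67))² + 56*(20 - 1*(-67)))) = 1/(94452 + (212 + (20 + 67)² + 56*(20 + 67))) = 1/(94452 + (212 + 87² + 56*87)) = 1/(94452 + (212 + 7569 + 4872)) = 1/(94452 + 12653) = 1/107105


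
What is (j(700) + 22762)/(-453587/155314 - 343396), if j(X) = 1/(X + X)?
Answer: -824893388419/12444753983900 ≈ -0.066284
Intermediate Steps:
j(X) = 1/(2*X)
(j(700) + 22762)/(-453587/155314 - 343396) = ((½)/700 + 22762)/(-453587/155314 - 343396) = ((½)*(1/700) + 22762)/(-453587*1/155314 - 343396) = (1/1400 + 22762)/(-453587/155314 - 343396) = 31866801/(1400*(-53334659931/155314)) = (31866801/1400)*(-155314/53334659931) = -824893388419/12444753983900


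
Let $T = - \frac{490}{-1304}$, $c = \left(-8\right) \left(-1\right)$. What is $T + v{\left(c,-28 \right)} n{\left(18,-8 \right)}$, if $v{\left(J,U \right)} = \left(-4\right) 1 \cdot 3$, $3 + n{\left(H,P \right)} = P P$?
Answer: $- \frac{477019}{652} \approx -731.62$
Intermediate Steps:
$n{\left(H,P \right)} = -3 + P^{2}$ ($n{\left(H,P \right)} = -3 + P P = -3 + P^{2}$)
$c = 8$
$T = \frac{245}{652}$ ($T = \left(-490\right) \left(- \frac{1}{1304}\right) = \frac{245}{652} \approx 0.37577$)
$v{\left(J,U \right)} = -12$ ($v{\left(J,U \right)} = \left(-4\right) 3 = -12$)
$T + v{\left(c,-28 \right)} n{\left(18,-8 \right)} = \frac{245}{652} - 12 \left(-3 + \left(-8\right)^{2}\right) = \frac{245}{652} - 12 \left(-3 + 64\right) = \frac{245}{652} - 732 = - \frac{477019}{652}$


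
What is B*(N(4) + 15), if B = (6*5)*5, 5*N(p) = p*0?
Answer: 2250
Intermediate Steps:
N(p) = 0 (N(p) = (p*0)/5 = (1/5)*0 = 0)
B = 150 (B = 30*5 = 150)
B*(N(4) + 15) = 150*(0 + 15) = 150*15 = 2250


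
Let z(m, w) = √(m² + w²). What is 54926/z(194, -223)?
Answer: 54926*√87365/87365 ≈ 185.83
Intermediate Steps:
54926/z(194, -223) = 54926/(√(194² + (-223)²)) = 54926/(√(37636 + 49729)) = 54926/(√87365) = 54926*(√87365/87365) = 54926*√87365/87365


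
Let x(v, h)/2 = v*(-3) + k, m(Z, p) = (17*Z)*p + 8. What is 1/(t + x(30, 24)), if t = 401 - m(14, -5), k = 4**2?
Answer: 1/1435 ≈ 0.00069686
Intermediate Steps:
k = 16
m(Z, p) = 8 + 17*Z*p (m(Z, p) = 17*Z*p + 8 = 8 + 17*Z*p)
x(v, h) = 32 - 6*v (x(v, h) = 2*(v*(-3) + 16) = 2*(-3*v + 16) = 2*(16 - 3*v) = 32 - 6*v)
t = 1583 (t = 401 - (8 + 17*14*(-5)) = 401 - (8 - 1190) = 401 - 1*(-1182) = 401 + 1182 = 1583)
1/(t + x(30, 24)) = 1/(1583 + (32 - 6*30)) = 1/(1583 + (32 - 180)) = 1/(1583 - 148) = 1/1435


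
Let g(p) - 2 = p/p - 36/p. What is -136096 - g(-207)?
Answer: -3130281/23 ≈ -1.3610e+5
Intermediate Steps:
g(p) = 3 - 36/p (g(p) = 2 + (p/p - 36/p) = 2 + (1 - 36/p) = 3 - 36/p)
-136096 - g(-207) = -136096 - (3 - 36/(-207)) = -136096 - (3 - 36*(-1/207)) = -136096 - (3 + 4/23) = -136096 - 1*73/23 = -136096 - 73/23 = -3130281/23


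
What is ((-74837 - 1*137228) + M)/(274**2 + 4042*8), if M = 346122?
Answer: 134057/107412 ≈ 1.2481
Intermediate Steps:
((-74837 - 1*137228) + M)/(274**2 + 4042*8) = ((-74837 - 1*137228) + 346122)/(274**2 + 4042*8) = ((-74837 - 137228) + 346122)/(75076 + 32336) = (-212065 + 346122)/107412 = 134057*(1/107412) = 134057/107412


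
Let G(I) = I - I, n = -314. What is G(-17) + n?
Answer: -314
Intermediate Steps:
G(I) = 0
G(-17) + n = 0 - 314 = -314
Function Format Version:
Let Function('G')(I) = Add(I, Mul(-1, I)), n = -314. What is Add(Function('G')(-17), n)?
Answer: -314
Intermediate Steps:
Function('G')(I) = 0
Add(Function('G')(-17), n) = Add(0, -314) = -314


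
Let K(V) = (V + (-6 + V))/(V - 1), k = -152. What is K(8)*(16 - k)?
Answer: 240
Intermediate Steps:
K(V) = (-6 + 2*V)/(-1 + V)
K(8)*(16 - k) = (2*(-3 + 8)/(-1 + 8))*(16 - 1*(-152)) = (2*5/7)*(16 + 152) = (2*(1/7)*5)*168 = (10/7)*168 = 240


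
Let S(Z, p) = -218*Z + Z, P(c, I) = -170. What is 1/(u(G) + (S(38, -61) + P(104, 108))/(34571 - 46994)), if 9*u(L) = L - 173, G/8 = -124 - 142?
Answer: -12423/3167731 ≈ -0.0039217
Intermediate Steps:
S(Z, p) = -217*Z
G = -2128 (G = 8*(-124 - 142) = 8*(-266) = -2128)
u(L) = -173/9 + L/9 (u(L) = (L - 173)/9 = (-173 + L)/9 = -173/9 + L/9)
1/(u(G) + (S(38, -61) + P(104, 108))/(34571 - 46994)) = 1/((-173/9 + (⅑)*(-2128)) + (-217*38 - 170)/(34571 - 46994)) = 1/((-173/9 - 2128/9) + (-8246 - 170)/(-12423)) = 1/(-767/3 - 8416*(-1/12423)) = 1/(-767/3 + 8416/12423) = 1/(-3167731/12423) = -12423/3167731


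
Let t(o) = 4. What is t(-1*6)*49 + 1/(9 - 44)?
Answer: 6859/35 ≈ 195.97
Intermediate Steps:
t(-1*6)*49 + 1/(9 - 44) = 4*49 + 1/(9 - 44) = 196 + 1/(-35) = 196 - 1/35 = 6859/35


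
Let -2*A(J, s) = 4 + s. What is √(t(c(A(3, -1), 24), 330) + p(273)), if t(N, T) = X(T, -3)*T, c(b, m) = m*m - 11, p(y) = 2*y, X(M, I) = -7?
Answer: 42*I ≈ 42.0*I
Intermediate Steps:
A(J, s) = -2 - s/2 (A(J, s) = -(4 + s)/2 = -2 - s/2)
c(b, m) = -11 + m² (c(b, m) = m² - 11 = -11 + m²)
t(N, T) = -7*T
√(t(c(A(3, -1), 24), 330) + p(273)) = √(-7*330 + 2*273) = √(-2310 + 546) = √(-1764) = 42*I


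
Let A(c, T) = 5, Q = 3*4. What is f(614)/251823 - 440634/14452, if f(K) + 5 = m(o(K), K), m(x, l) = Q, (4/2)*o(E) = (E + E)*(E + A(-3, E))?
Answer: -55480837309/1819672998 ≈ -30.489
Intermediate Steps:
Q = 12
o(E) = E*(5 + E) (o(E) = ((E + E)*(E + 5))/2 = ((2*E)*(5 + E))/2 = (2*E*(5 + E))/2 = E*(5 + E))
m(x, l) = 12
f(K) = 7 (f(K) = -5 + 12 = 7)
f(614)/251823 - 440634/14452 = 7/251823 - 440634/14452 = 7*(1/251823) - 440634*1/14452 = 7/251823 - 220317/7226 = -55480837309/1819672998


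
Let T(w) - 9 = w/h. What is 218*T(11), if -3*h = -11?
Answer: 2616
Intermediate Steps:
h = 11/3 (h = -1/3*(-11) = 11/3 ≈ 3.6667)
T(w) = 9 + 3*w/11 (T(w) = 9 + w/(11/3) = 9 + w*(3/11) = 9 + 3*w/11)
218*T(11) = 218*(9 + (3/11)*11) = 218*(9 + 3) = 218*12 = 2616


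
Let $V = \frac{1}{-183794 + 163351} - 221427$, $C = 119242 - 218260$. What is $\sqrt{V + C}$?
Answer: $\frac{4 i \sqrt{8369948276953}}{20443} \approx 566.08 i$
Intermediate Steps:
$C = -99018$ ($C = 119242 - 218260 = -99018$)
$V = - \frac{4526632162}{20443}$ ($V = \frac{1}{-20443} - 221427 = - \frac{1}{20443} - 221427 = - \frac{4526632162}{20443} \approx -2.2143 \cdot 10^{5}$)
$\sqrt{V + C} = \sqrt{- \frac{4526632162}{20443} - 99018} = \sqrt{- \frac{6550857136}{20443}} = \frac{4 i \sqrt{8369948276953}}{20443}$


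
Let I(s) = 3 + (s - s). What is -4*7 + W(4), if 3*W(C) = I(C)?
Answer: -27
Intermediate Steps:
I(s) = 3 (I(s) = 3 + 0 = 3)
W(C) = 1 (W(C) = (⅓)*3 = 1)
-4*7 + W(4) = -4*7 + 1 = -28 + 1 = -27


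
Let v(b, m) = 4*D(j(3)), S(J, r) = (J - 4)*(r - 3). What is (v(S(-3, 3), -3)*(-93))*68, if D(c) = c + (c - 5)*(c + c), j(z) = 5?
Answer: -126480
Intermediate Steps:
S(J, r) = (-4 + J)*(-3 + r)
D(c) = c + 2*c*(-5 + c) (D(c) = c + (-5 + c)*(2*c) = c + 2*c*(-5 + c))
v(b, m) = 20 (v(b, m) = 4*(5*(-9 + 2*5)) = 4*(5*(-9 + 10)) = 4*(5*1) = 4*5 = 20)
(v(S(-3, 3), -3)*(-93))*68 = (20*(-93))*68 = -1860*68 = -126480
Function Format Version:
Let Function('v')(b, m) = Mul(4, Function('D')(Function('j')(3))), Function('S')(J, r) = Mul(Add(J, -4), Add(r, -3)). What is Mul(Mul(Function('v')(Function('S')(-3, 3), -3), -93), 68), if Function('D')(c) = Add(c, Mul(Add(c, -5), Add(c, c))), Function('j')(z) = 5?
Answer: -126480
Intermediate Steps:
Function('S')(J, r) = Mul(Add(-4, J), Add(-3, r))
Function('D')(c) = Add(c, Mul(2, c, Add(-5, c))) (Function('D')(c) = Add(c, Mul(Add(-5, c), Mul(2, c))) = Add(c, Mul(2, c, Add(-5, c))))
Function('v')(b, m) = 20 (Function('v')(b, m) = Mul(4, Mul(5, Add(-9, Mul(2, 5)))) = Mul(4, Mul(5, Add(-9, 10))) = Mul(4, Mul(5, 1)) = Mul(4, 5) = 20)
Mul(Mul(Function('v')(Function('S')(-3, 3), -3), -93), 68) = Mul(Mul(20, -93), 68) = Mul(-1860, 68) = -126480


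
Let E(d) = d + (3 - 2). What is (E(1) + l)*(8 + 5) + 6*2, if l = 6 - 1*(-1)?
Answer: 129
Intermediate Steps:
E(d) = 1 + d (E(d) = d + 1 = 1 + d)
l = 7 (l = 6 + 1 = 7)
(E(1) + l)*(8 + 5) + 6*2 = ((1 + 1) + 7)*(8 + 5) + 6*2 = (2 + 7)*13 + 12 = 9*13 + 12 = 117 + 12 = 129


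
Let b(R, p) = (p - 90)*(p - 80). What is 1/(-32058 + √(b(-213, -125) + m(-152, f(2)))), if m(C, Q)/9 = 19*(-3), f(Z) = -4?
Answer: -16029/513835901 - √43562/1027671802 ≈ -3.1398e-5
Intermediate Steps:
m(C, Q) = -513 (m(C, Q) = 9*(19*(-3)) = 9*(-57) = -513)
b(R, p) = (-90 + p)*(-80 + p)
1/(-32058 + √(b(-213, -125) + m(-152, f(2)))) = 1/(-32058 + √((7200 + (-125)² - 170*(-125)) - 513)) = 1/(-32058 + √((7200 + 15625 + 21250) - 513)) = 1/(-32058 + √(44075 - 513)) = 1/(-32058 + √43562)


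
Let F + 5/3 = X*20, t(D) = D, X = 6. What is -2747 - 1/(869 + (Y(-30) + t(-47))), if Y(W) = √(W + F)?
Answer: -5567586355/2026787 + √795/2026787 ≈ -2747.0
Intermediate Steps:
F = 355/3 (F = -5/3 + 6*20 = -5/3 + 120 = 355/3 ≈ 118.33)
Y(W) = √(355/3 + W) (Y(W) = √(W + 355/3) = √(355/3 + W))
-2747 - 1/(869 + (Y(-30) + t(-47))) = -2747 - 1/(869 + (√(1065 + 9*(-30))/3 - 47)) = -2747 - 1/(869 + (√(1065 - 270)/3 - 47)) = -2747 - 1/(869 + (√795/3 - 47)) = -2747 - 1/(869 + (-47 + √795/3)) = -2747 - 1/(822 + √795/3)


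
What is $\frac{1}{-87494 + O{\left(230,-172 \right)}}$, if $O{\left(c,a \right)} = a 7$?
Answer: $- \frac{1}{88698} \approx -1.1274 \cdot 10^{-5}$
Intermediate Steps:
$O{\left(c,a \right)} = 7 a$
$\frac{1}{-87494 + O{\left(230,-172 \right)}} = \frac{1}{-87494 + 7 \left(-172\right)} = \frac{1}{-87494 - 1204} = \frac{1}{-88698} = - \frac{1}{88698}$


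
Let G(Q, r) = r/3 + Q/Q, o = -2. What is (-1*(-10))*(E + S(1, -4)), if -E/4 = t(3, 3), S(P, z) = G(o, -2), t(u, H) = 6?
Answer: -710/3 ≈ -236.67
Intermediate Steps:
G(Q, r) = 1 + r/3 (G(Q, r) = r*(1/3) + 1 = r/3 + 1 = 1 + r/3)
S(P, z) = 1/3 (S(P, z) = 1 + (1/3)*(-2) = 1 - 2/3 = 1/3)
E = -24 (E = -4*6 = -24)
(-1*(-10))*(E + S(1, -4)) = (-1*(-10))*(-24 + 1/3) = 10*(-71/3) = -710/3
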